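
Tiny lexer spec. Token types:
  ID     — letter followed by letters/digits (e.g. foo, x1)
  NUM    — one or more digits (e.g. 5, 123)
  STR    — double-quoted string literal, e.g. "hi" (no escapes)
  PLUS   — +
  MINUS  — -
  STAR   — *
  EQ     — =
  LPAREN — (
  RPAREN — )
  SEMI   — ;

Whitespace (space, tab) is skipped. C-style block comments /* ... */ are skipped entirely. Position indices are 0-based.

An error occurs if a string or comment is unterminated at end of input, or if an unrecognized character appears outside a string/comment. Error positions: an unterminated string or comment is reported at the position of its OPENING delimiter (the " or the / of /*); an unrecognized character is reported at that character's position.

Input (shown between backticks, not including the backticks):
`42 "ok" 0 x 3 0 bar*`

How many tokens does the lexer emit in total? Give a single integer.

Answer: 8

Derivation:
pos=0: emit NUM '42' (now at pos=2)
pos=3: enter STRING mode
pos=3: emit STR "ok" (now at pos=7)
pos=8: emit NUM '0' (now at pos=9)
pos=10: emit ID 'x' (now at pos=11)
pos=12: emit NUM '3' (now at pos=13)
pos=14: emit NUM '0' (now at pos=15)
pos=16: emit ID 'bar' (now at pos=19)
pos=19: emit STAR '*'
DONE. 8 tokens: [NUM, STR, NUM, ID, NUM, NUM, ID, STAR]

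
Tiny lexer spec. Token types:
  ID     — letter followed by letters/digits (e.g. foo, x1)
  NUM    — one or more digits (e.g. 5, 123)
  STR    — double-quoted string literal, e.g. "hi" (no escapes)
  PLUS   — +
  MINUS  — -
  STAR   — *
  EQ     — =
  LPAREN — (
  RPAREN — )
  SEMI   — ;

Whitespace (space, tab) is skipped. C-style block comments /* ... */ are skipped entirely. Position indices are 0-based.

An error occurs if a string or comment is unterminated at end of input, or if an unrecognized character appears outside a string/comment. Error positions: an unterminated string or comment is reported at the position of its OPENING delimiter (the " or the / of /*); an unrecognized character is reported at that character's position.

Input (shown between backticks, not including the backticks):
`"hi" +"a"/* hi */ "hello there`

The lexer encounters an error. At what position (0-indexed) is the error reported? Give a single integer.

Answer: 18

Derivation:
pos=0: enter STRING mode
pos=0: emit STR "hi" (now at pos=4)
pos=5: emit PLUS '+'
pos=6: enter STRING mode
pos=6: emit STR "a" (now at pos=9)
pos=9: enter COMMENT mode (saw '/*')
exit COMMENT mode (now at pos=17)
pos=18: enter STRING mode
pos=18: ERROR — unterminated string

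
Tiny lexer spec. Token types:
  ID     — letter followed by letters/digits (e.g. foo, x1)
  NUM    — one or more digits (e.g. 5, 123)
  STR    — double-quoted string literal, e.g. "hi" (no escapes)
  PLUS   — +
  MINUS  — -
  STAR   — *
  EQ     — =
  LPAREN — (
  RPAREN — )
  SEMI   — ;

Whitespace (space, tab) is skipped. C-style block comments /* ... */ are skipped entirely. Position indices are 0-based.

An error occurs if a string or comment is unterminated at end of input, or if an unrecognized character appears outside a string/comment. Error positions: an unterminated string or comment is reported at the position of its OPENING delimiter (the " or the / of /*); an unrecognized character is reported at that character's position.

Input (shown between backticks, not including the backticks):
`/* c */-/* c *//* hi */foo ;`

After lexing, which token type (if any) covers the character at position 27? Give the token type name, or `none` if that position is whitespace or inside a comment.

Answer: SEMI

Derivation:
pos=0: enter COMMENT mode (saw '/*')
exit COMMENT mode (now at pos=7)
pos=7: emit MINUS '-'
pos=8: enter COMMENT mode (saw '/*')
exit COMMENT mode (now at pos=15)
pos=15: enter COMMENT mode (saw '/*')
exit COMMENT mode (now at pos=23)
pos=23: emit ID 'foo' (now at pos=26)
pos=27: emit SEMI ';'
DONE. 3 tokens: [MINUS, ID, SEMI]
Position 27: char is ';' -> SEMI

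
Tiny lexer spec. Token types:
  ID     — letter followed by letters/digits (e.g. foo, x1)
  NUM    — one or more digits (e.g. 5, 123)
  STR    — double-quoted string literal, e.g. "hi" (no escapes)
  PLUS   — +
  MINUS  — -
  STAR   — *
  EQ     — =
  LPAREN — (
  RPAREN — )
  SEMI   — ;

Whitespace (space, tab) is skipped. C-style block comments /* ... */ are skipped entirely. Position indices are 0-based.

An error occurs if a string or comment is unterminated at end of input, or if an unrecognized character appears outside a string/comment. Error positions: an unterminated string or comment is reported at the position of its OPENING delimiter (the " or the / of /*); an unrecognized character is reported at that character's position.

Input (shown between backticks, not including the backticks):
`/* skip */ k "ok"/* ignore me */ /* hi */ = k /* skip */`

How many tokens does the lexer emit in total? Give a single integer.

pos=0: enter COMMENT mode (saw '/*')
exit COMMENT mode (now at pos=10)
pos=11: emit ID 'k' (now at pos=12)
pos=13: enter STRING mode
pos=13: emit STR "ok" (now at pos=17)
pos=17: enter COMMENT mode (saw '/*')
exit COMMENT mode (now at pos=32)
pos=33: enter COMMENT mode (saw '/*')
exit COMMENT mode (now at pos=41)
pos=42: emit EQ '='
pos=44: emit ID 'k' (now at pos=45)
pos=46: enter COMMENT mode (saw '/*')
exit COMMENT mode (now at pos=56)
DONE. 4 tokens: [ID, STR, EQ, ID]

Answer: 4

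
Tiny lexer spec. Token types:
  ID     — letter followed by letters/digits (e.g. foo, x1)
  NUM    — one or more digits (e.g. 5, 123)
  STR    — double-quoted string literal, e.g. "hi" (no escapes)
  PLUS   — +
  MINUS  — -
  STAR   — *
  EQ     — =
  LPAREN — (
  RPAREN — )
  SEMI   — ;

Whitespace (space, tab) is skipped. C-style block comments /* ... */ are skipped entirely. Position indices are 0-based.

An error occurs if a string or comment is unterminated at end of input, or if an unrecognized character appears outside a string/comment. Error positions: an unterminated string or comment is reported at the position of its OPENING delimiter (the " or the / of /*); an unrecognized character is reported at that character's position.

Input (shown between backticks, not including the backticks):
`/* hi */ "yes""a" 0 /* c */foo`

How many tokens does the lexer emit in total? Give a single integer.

pos=0: enter COMMENT mode (saw '/*')
exit COMMENT mode (now at pos=8)
pos=9: enter STRING mode
pos=9: emit STR "yes" (now at pos=14)
pos=14: enter STRING mode
pos=14: emit STR "a" (now at pos=17)
pos=18: emit NUM '0' (now at pos=19)
pos=20: enter COMMENT mode (saw '/*')
exit COMMENT mode (now at pos=27)
pos=27: emit ID 'foo' (now at pos=30)
DONE. 4 tokens: [STR, STR, NUM, ID]

Answer: 4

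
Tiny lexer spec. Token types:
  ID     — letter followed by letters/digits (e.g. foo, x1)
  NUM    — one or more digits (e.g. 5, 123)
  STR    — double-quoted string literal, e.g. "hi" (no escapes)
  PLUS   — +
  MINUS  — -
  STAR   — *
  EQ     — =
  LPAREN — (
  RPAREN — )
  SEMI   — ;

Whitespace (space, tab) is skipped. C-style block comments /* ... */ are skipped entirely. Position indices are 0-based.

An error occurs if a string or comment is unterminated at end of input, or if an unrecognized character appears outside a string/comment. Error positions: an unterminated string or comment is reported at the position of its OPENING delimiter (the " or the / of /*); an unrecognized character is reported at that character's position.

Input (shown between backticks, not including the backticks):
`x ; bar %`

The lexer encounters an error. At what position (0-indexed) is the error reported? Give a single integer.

pos=0: emit ID 'x' (now at pos=1)
pos=2: emit SEMI ';'
pos=4: emit ID 'bar' (now at pos=7)
pos=8: ERROR — unrecognized char '%'

Answer: 8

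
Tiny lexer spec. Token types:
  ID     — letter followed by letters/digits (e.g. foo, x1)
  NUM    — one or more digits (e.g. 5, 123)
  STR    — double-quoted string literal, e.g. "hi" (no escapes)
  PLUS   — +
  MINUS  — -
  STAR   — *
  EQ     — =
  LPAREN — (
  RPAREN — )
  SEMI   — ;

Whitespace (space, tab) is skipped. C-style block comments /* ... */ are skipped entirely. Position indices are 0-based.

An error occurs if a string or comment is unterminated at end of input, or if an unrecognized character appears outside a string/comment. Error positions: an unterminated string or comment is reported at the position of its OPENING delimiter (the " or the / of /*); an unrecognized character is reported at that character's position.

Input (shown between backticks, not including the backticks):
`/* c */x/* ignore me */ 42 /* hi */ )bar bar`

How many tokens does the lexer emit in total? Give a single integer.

Answer: 5

Derivation:
pos=0: enter COMMENT mode (saw '/*')
exit COMMENT mode (now at pos=7)
pos=7: emit ID 'x' (now at pos=8)
pos=8: enter COMMENT mode (saw '/*')
exit COMMENT mode (now at pos=23)
pos=24: emit NUM '42' (now at pos=26)
pos=27: enter COMMENT mode (saw '/*')
exit COMMENT mode (now at pos=35)
pos=36: emit RPAREN ')'
pos=37: emit ID 'bar' (now at pos=40)
pos=41: emit ID 'bar' (now at pos=44)
DONE. 5 tokens: [ID, NUM, RPAREN, ID, ID]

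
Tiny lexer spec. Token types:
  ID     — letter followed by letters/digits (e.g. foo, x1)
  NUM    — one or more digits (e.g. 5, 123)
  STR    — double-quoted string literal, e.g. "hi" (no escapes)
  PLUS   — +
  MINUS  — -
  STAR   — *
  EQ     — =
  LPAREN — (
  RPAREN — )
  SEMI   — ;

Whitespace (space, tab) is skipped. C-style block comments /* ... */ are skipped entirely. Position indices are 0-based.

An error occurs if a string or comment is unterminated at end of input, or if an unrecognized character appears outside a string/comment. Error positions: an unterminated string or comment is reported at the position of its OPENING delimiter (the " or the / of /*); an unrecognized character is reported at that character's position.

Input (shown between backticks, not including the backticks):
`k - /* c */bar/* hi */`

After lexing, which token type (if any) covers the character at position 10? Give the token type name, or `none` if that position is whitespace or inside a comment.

Answer: none

Derivation:
pos=0: emit ID 'k' (now at pos=1)
pos=2: emit MINUS '-'
pos=4: enter COMMENT mode (saw '/*')
exit COMMENT mode (now at pos=11)
pos=11: emit ID 'bar' (now at pos=14)
pos=14: enter COMMENT mode (saw '/*')
exit COMMENT mode (now at pos=22)
DONE. 3 tokens: [ID, MINUS, ID]
Position 10: char is '/' -> none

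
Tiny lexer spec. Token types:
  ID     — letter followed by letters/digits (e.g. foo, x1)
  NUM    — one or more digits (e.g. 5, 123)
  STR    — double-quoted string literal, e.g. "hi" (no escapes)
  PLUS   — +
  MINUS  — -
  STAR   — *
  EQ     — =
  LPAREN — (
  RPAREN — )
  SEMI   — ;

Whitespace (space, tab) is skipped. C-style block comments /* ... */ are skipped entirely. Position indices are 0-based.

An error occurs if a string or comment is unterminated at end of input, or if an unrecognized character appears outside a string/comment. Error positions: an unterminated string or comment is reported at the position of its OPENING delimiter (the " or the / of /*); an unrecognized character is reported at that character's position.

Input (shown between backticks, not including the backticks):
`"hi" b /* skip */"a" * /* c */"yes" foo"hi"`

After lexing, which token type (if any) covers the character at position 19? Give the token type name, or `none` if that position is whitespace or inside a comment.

Answer: STR

Derivation:
pos=0: enter STRING mode
pos=0: emit STR "hi" (now at pos=4)
pos=5: emit ID 'b' (now at pos=6)
pos=7: enter COMMENT mode (saw '/*')
exit COMMENT mode (now at pos=17)
pos=17: enter STRING mode
pos=17: emit STR "a" (now at pos=20)
pos=21: emit STAR '*'
pos=23: enter COMMENT mode (saw '/*')
exit COMMENT mode (now at pos=30)
pos=30: enter STRING mode
pos=30: emit STR "yes" (now at pos=35)
pos=36: emit ID 'foo' (now at pos=39)
pos=39: enter STRING mode
pos=39: emit STR "hi" (now at pos=43)
DONE. 7 tokens: [STR, ID, STR, STAR, STR, ID, STR]
Position 19: char is '"' -> STR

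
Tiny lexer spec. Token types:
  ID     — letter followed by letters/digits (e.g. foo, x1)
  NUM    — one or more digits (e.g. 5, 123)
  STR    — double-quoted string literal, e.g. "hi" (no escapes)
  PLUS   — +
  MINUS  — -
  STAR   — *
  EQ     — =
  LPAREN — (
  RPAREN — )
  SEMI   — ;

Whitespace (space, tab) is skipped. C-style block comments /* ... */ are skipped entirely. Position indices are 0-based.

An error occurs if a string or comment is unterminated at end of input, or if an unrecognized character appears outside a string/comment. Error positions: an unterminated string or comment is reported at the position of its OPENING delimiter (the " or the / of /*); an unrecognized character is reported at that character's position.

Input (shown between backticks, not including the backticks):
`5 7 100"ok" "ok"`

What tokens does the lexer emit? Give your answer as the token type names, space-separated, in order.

pos=0: emit NUM '5' (now at pos=1)
pos=2: emit NUM '7' (now at pos=3)
pos=4: emit NUM '100' (now at pos=7)
pos=7: enter STRING mode
pos=7: emit STR "ok" (now at pos=11)
pos=12: enter STRING mode
pos=12: emit STR "ok" (now at pos=16)
DONE. 5 tokens: [NUM, NUM, NUM, STR, STR]

Answer: NUM NUM NUM STR STR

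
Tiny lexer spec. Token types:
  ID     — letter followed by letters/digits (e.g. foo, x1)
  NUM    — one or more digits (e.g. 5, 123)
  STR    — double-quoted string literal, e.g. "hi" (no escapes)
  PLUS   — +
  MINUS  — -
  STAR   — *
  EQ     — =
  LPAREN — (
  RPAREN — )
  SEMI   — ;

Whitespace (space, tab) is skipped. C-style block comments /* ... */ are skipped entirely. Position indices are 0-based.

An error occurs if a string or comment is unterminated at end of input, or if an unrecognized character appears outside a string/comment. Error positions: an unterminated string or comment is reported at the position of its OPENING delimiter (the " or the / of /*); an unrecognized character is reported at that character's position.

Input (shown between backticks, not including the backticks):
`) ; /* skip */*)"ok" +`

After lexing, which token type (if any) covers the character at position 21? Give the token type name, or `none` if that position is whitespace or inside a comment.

Answer: PLUS

Derivation:
pos=0: emit RPAREN ')'
pos=2: emit SEMI ';'
pos=4: enter COMMENT mode (saw '/*')
exit COMMENT mode (now at pos=14)
pos=14: emit STAR '*'
pos=15: emit RPAREN ')'
pos=16: enter STRING mode
pos=16: emit STR "ok" (now at pos=20)
pos=21: emit PLUS '+'
DONE. 6 tokens: [RPAREN, SEMI, STAR, RPAREN, STR, PLUS]
Position 21: char is '+' -> PLUS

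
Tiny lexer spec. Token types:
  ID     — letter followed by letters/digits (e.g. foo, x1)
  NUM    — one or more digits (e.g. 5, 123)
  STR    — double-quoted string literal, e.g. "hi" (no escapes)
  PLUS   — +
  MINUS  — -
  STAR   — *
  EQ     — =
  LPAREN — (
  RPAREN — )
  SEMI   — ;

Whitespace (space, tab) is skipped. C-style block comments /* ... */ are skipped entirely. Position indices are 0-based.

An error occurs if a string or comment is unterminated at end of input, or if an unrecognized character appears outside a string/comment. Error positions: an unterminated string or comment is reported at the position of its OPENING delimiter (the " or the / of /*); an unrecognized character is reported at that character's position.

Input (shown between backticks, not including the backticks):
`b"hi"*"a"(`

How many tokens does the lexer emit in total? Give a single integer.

pos=0: emit ID 'b' (now at pos=1)
pos=1: enter STRING mode
pos=1: emit STR "hi" (now at pos=5)
pos=5: emit STAR '*'
pos=6: enter STRING mode
pos=6: emit STR "a" (now at pos=9)
pos=9: emit LPAREN '('
DONE. 5 tokens: [ID, STR, STAR, STR, LPAREN]

Answer: 5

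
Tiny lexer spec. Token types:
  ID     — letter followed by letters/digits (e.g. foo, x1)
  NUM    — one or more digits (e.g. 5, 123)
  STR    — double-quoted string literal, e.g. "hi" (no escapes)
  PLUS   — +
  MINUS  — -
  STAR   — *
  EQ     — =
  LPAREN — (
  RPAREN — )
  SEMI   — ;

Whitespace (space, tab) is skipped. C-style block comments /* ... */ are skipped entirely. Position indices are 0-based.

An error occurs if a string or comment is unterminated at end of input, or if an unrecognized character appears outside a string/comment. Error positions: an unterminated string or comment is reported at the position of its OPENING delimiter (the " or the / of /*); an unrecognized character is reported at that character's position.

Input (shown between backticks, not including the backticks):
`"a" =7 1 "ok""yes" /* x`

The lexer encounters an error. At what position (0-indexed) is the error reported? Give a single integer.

pos=0: enter STRING mode
pos=0: emit STR "a" (now at pos=3)
pos=4: emit EQ '='
pos=5: emit NUM '7' (now at pos=6)
pos=7: emit NUM '1' (now at pos=8)
pos=9: enter STRING mode
pos=9: emit STR "ok" (now at pos=13)
pos=13: enter STRING mode
pos=13: emit STR "yes" (now at pos=18)
pos=19: enter COMMENT mode (saw '/*')
pos=19: ERROR — unterminated comment (reached EOF)

Answer: 19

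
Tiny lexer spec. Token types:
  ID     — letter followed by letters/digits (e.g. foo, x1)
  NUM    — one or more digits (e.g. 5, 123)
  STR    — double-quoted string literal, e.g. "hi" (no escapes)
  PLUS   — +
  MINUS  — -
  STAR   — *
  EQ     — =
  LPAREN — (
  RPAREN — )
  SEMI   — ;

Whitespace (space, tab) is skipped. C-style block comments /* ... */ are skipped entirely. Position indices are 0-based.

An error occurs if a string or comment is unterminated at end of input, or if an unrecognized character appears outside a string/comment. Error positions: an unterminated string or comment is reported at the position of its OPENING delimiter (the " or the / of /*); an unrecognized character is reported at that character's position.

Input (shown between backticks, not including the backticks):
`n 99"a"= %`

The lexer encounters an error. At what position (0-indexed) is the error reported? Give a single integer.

Answer: 9

Derivation:
pos=0: emit ID 'n' (now at pos=1)
pos=2: emit NUM '99' (now at pos=4)
pos=4: enter STRING mode
pos=4: emit STR "a" (now at pos=7)
pos=7: emit EQ '='
pos=9: ERROR — unrecognized char '%'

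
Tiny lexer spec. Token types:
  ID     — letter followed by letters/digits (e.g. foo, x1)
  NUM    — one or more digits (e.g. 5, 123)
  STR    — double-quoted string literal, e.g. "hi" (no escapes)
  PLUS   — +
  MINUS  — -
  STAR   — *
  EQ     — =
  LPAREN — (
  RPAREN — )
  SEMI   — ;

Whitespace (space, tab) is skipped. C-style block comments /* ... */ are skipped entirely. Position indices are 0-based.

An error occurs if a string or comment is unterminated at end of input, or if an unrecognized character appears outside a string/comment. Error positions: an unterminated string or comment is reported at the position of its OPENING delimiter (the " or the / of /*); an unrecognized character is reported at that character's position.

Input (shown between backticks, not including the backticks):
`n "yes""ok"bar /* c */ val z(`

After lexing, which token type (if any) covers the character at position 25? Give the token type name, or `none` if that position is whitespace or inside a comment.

Answer: ID

Derivation:
pos=0: emit ID 'n' (now at pos=1)
pos=2: enter STRING mode
pos=2: emit STR "yes" (now at pos=7)
pos=7: enter STRING mode
pos=7: emit STR "ok" (now at pos=11)
pos=11: emit ID 'bar' (now at pos=14)
pos=15: enter COMMENT mode (saw '/*')
exit COMMENT mode (now at pos=22)
pos=23: emit ID 'val' (now at pos=26)
pos=27: emit ID 'z' (now at pos=28)
pos=28: emit LPAREN '('
DONE. 7 tokens: [ID, STR, STR, ID, ID, ID, LPAREN]
Position 25: char is 'l' -> ID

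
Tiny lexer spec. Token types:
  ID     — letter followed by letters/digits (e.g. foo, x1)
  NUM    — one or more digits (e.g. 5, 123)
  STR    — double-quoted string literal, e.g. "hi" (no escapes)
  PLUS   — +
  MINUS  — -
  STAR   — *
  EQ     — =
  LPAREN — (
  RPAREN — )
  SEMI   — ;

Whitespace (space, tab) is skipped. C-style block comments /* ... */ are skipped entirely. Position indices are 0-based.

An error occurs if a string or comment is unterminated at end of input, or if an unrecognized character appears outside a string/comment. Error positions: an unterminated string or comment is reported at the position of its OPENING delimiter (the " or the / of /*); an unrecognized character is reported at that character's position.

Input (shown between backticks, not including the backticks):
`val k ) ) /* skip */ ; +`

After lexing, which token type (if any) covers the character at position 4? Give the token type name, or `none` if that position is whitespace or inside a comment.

Answer: ID

Derivation:
pos=0: emit ID 'val' (now at pos=3)
pos=4: emit ID 'k' (now at pos=5)
pos=6: emit RPAREN ')'
pos=8: emit RPAREN ')'
pos=10: enter COMMENT mode (saw '/*')
exit COMMENT mode (now at pos=20)
pos=21: emit SEMI ';'
pos=23: emit PLUS '+'
DONE. 6 tokens: [ID, ID, RPAREN, RPAREN, SEMI, PLUS]
Position 4: char is 'k' -> ID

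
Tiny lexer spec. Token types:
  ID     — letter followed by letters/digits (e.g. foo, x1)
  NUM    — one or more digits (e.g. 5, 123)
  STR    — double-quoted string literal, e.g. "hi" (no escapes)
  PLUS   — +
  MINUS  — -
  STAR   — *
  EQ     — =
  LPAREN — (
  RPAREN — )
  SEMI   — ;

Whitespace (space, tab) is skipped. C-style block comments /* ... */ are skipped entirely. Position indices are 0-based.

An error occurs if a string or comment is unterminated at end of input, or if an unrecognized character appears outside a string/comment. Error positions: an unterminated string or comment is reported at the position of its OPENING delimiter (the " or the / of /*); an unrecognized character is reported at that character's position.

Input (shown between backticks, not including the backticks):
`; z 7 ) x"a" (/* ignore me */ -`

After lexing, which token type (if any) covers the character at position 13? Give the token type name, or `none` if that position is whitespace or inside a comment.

pos=0: emit SEMI ';'
pos=2: emit ID 'z' (now at pos=3)
pos=4: emit NUM '7' (now at pos=5)
pos=6: emit RPAREN ')'
pos=8: emit ID 'x' (now at pos=9)
pos=9: enter STRING mode
pos=9: emit STR "a" (now at pos=12)
pos=13: emit LPAREN '('
pos=14: enter COMMENT mode (saw '/*')
exit COMMENT mode (now at pos=29)
pos=30: emit MINUS '-'
DONE. 8 tokens: [SEMI, ID, NUM, RPAREN, ID, STR, LPAREN, MINUS]
Position 13: char is '(' -> LPAREN

Answer: LPAREN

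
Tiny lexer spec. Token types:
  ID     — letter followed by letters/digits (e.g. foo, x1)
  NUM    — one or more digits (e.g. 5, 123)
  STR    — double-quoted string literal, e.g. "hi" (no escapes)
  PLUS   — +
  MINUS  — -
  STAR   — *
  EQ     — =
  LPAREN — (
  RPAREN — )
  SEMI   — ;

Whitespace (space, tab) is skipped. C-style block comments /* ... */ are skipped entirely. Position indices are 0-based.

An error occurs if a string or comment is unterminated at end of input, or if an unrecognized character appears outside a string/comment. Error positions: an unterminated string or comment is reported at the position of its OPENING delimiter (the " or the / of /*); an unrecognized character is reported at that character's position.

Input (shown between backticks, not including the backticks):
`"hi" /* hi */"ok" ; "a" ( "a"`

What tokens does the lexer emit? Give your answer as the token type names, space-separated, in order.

pos=0: enter STRING mode
pos=0: emit STR "hi" (now at pos=4)
pos=5: enter COMMENT mode (saw '/*')
exit COMMENT mode (now at pos=13)
pos=13: enter STRING mode
pos=13: emit STR "ok" (now at pos=17)
pos=18: emit SEMI ';'
pos=20: enter STRING mode
pos=20: emit STR "a" (now at pos=23)
pos=24: emit LPAREN '('
pos=26: enter STRING mode
pos=26: emit STR "a" (now at pos=29)
DONE. 6 tokens: [STR, STR, SEMI, STR, LPAREN, STR]

Answer: STR STR SEMI STR LPAREN STR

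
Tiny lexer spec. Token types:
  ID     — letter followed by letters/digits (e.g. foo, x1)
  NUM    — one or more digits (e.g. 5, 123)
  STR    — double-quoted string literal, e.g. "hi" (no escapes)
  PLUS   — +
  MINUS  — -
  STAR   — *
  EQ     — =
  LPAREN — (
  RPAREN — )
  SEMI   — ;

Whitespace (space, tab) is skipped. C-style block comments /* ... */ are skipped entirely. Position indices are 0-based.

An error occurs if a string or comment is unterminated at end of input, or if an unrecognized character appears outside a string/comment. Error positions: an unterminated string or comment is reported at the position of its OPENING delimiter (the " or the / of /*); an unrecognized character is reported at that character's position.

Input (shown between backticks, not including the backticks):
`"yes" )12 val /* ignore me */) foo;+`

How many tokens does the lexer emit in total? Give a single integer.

Answer: 8

Derivation:
pos=0: enter STRING mode
pos=0: emit STR "yes" (now at pos=5)
pos=6: emit RPAREN ')'
pos=7: emit NUM '12' (now at pos=9)
pos=10: emit ID 'val' (now at pos=13)
pos=14: enter COMMENT mode (saw '/*')
exit COMMENT mode (now at pos=29)
pos=29: emit RPAREN ')'
pos=31: emit ID 'foo' (now at pos=34)
pos=34: emit SEMI ';'
pos=35: emit PLUS '+'
DONE. 8 tokens: [STR, RPAREN, NUM, ID, RPAREN, ID, SEMI, PLUS]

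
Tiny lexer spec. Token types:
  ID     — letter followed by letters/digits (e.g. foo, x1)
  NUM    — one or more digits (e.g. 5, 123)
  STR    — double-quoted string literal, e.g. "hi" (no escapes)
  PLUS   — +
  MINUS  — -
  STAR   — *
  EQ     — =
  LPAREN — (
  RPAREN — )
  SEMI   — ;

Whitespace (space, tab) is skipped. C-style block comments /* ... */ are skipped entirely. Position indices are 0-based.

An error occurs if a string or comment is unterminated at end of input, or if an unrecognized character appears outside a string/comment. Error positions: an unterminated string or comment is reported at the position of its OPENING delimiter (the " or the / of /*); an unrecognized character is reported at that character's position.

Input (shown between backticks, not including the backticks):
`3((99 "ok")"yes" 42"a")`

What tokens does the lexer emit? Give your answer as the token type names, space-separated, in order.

Answer: NUM LPAREN LPAREN NUM STR RPAREN STR NUM STR RPAREN

Derivation:
pos=0: emit NUM '3' (now at pos=1)
pos=1: emit LPAREN '('
pos=2: emit LPAREN '('
pos=3: emit NUM '99' (now at pos=5)
pos=6: enter STRING mode
pos=6: emit STR "ok" (now at pos=10)
pos=10: emit RPAREN ')'
pos=11: enter STRING mode
pos=11: emit STR "yes" (now at pos=16)
pos=17: emit NUM '42' (now at pos=19)
pos=19: enter STRING mode
pos=19: emit STR "a" (now at pos=22)
pos=22: emit RPAREN ')'
DONE. 10 tokens: [NUM, LPAREN, LPAREN, NUM, STR, RPAREN, STR, NUM, STR, RPAREN]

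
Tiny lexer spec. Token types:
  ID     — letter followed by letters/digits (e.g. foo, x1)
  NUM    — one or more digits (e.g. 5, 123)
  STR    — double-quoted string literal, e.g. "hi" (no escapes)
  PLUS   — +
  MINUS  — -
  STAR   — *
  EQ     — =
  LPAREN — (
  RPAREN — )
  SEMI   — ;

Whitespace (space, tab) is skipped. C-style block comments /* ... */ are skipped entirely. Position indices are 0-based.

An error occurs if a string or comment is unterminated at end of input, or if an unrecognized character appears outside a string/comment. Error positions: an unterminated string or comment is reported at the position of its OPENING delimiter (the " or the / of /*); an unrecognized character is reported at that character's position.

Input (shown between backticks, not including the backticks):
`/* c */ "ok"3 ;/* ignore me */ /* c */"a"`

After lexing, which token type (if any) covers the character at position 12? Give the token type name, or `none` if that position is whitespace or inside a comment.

pos=0: enter COMMENT mode (saw '/*')
exit COMMENT mode (now at pos=7)
pos=8: enter STRING mode
pos=8: emit STR "ok" (now at pos=12)
pos=12: emit NUM '3' (now at pos=13)
pos=14: emit SEMI ';'
pos=15: enter COMMENT mode (saw '/*')
exit COMMENT mode (now at pos=30)
pos=31: enter COMMENT mode (saw '/*')
exit COMMENT mode (now at pos=38)
pos=38: enter STRING mode
pos=38: emit STR "a" (now at pos=41)
DONE. 4 tokens: [STR, NUM, SEMI, STR]
Position 12: char is '3' -> NUM

Answer: NUM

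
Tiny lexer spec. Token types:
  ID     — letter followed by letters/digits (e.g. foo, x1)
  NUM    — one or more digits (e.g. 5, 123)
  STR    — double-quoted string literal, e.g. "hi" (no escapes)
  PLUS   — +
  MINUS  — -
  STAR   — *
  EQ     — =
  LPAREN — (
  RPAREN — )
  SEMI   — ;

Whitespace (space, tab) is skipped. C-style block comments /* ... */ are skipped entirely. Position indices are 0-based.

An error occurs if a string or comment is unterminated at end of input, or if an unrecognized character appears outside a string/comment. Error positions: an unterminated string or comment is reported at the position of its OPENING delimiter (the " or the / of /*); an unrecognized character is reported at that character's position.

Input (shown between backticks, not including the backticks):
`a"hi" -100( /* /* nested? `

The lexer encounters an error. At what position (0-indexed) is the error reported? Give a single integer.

pos=0: emit ID 'a' (now at pos=1)
pos=1: enter STRING mode
pos=1: emit STR "hi" (now at pos=5)
pos=6: emit MINUS '-'
pos=7: emit NUM '100' (now at pos=10)
pos=10: emit LPAREN '('
pos=12: enter COMMENT mode (saw '/*')
pos=12: ERROR — unterminated comment (reached EOF)

Answer: 12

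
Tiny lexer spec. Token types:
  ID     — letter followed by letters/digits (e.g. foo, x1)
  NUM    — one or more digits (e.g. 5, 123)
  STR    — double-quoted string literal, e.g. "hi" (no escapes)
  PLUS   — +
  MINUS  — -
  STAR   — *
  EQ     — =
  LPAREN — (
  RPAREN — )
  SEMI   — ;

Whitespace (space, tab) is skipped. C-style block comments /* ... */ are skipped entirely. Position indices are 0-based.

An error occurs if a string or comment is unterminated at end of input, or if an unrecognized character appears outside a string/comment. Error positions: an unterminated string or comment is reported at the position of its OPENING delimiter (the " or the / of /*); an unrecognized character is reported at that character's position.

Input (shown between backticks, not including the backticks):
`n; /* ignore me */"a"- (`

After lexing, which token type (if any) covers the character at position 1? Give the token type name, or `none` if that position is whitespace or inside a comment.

pos=0: emit ID 'n' (now at pos=1)
pos=1: emit SEMI ';'
pos=3: enter COMMENT mode (saw '/*')
exit COMMENT mode (now at pos=18)
pos=18: enter STRING mode
pos=18: emit STR "a" (now at pos=21)
pos=21: emit MINUS '-'
pos=23: emit LPAREN '('
DONE. 5 tokens: [ID, SEMI, STR, MINUS, LPAREN]
Position 1: char is ';' -> SEMI

Answer: SEMI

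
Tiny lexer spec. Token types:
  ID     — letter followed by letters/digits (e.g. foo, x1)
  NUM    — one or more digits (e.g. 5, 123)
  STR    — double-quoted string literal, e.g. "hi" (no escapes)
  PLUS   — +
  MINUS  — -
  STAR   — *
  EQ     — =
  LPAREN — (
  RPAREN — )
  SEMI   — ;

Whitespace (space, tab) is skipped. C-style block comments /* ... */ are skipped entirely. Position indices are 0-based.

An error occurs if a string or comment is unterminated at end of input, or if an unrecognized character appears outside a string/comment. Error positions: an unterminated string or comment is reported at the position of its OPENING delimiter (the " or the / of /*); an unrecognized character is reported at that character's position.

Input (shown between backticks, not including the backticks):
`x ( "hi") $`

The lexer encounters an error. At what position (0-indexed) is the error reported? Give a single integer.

pos=0: emit ID 'x' (now at pos=1)
pos=2: emit LPAREN '('
pos=4: enter STRING mode
pos=4: emit STR "hi" (now at pos=8)
pos=8: emit RPAREN ')'
pos=10: ERROR — unrecognized char '$'

Answer: 10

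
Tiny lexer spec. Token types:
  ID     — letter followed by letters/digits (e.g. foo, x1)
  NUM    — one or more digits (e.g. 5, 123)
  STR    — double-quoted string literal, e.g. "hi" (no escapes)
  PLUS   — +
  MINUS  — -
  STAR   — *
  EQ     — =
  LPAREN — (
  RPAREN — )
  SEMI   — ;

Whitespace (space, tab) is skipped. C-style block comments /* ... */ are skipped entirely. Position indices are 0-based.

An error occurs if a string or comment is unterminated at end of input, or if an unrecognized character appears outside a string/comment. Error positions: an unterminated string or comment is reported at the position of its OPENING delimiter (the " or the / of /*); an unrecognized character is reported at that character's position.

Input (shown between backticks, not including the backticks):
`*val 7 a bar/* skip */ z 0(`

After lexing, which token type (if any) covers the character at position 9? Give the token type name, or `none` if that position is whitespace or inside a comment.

pos=0: emit STAR '*'
pos=1: emit ID 'val' (now at pos=4)
pos=5: emit NUM '7' (now at pos=6)
pos=7: emit ID 'a' (now at pos=8)
pos=9: emit ID 'bar' (now at pos=12)
pos=12: enter COMMENT mode (saw '/*')
exit COMMENT mode (now at pos=22)
pos=23: emit ID 'z' (now at pos=24)
pos=25: emit NUM '0' (now at pos=26)
pos=26: emit LPAREN '('
DONE. 8 tokens: [STAR, ID, NUM, ID, ID, ID, NUM, LPAREN]
Position 9: char is 'b' -> ID

Answer: ID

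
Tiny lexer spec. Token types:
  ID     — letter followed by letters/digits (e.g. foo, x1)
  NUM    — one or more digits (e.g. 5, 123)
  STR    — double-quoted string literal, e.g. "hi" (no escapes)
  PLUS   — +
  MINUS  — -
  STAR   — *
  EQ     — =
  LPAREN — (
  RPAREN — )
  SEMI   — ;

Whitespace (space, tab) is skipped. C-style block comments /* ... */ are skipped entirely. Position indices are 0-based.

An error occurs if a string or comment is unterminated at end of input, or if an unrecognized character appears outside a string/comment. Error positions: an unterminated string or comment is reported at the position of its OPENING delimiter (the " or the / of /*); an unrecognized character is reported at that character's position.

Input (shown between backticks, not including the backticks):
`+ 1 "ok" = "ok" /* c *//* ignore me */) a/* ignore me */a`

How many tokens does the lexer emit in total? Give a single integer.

Answer: 8

Derivation:
pos=0: emit PLUS '+'
pos=2: emit NUM '1' (now at pos=3)
pos=4: enter STRING mode
pos=4: emit STR "ok" (now at pos=8)
pos=9: emit EQ '='
pos=11: enter STRING mode
pos=11: emit STR "ok" (now at pos=15)
pos=16: enter COMMENT mode (saw '/*')
exit COMMENT mode (now at pos=23)
pos=23: enter COMMENT mode (saw '/*')
exit COMMENT mode (now at pos=38)
pos=38: emit RPAREN ')'
pos=40: emit ID 'a' (now at pos=41)
pos=41: enter COMMENT mode (saw '/*')
exit COMMENT mode (now at pos=56)
pos=56: emit ID 'a' (now at pos=57)
DONE. 8 tokens: [PLUS, NUM, STR, EQ, STR, RPAREN, ID, ID]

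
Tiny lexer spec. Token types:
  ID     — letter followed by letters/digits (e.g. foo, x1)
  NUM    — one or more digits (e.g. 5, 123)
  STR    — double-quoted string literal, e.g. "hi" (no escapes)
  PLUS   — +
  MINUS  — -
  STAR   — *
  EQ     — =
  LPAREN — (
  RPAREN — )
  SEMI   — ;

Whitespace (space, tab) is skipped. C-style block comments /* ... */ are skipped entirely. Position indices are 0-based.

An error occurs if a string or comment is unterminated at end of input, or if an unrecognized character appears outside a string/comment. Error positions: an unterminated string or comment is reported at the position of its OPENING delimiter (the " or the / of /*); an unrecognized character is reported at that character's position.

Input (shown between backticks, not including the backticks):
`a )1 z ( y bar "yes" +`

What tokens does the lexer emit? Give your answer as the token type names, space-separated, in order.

Answer: ID RPAREN NUM ID LPAREN ID ID STR PLUS

Derivation:
pos=0: emit ID 'a' (now at pos=1)
pos=2: emit RPAREN ')'
pos=3: emit NUM '1' (now at pos=4)
pos=5: emit ID 'z' (now at pos=6)
pos=7: emit LPAREN '('
pos=9: emit ID 'y' (now at pos=10)
pos=11: emit ID 'bar' (now at pos=14)
pos=15: enter STRING mode
pos=15: emit STR "yes" (now at pos=20)
pos=21: emit PLUS '+'
DONE. 9 tokens: [ID, RPAREN, NUM, ID, LPAREN, ID, ID, STR, PLUS]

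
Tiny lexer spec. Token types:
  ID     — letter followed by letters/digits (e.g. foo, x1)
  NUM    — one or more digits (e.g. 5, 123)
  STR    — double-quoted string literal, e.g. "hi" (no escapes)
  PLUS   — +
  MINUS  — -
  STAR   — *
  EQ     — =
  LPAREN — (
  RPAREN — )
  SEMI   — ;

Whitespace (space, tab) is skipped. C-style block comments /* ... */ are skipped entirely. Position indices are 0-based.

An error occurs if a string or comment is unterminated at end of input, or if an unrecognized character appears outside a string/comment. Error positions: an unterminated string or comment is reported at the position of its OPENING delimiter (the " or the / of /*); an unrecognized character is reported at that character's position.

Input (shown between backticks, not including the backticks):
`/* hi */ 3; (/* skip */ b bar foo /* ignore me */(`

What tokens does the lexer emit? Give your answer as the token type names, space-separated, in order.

Answer: NUM SEMI LPAREN ID ID ID LPAREN

Derivation:
pos=0: enter COMMENT mode (saw '/*')
exit COMMENT mode (now at pos=8)
pos=9: emit NUM '3' (now at pos=10)
pos=10: emit SEMI ';'
pos=12: emit LPAREN '('
pos=13: enter COMMENT mode (saw '/*')
exit COMMENT mode (now at pos=23)
pos=24: emit ID 'b' (now at pos=25)
pos=26: emit ID 'bar' (now at pos=29)
pos=30: emit ID 'foo' (now at pos=33)
pos=34: enter COMMENT mode (saw '/*')
exit COMMENT mode (now at pos=49)
pos=49: emit LPAREN '('
DONE. 7 tokens: [NUM, SEMI, LPAREN, ID, ID, ID, LPAREN]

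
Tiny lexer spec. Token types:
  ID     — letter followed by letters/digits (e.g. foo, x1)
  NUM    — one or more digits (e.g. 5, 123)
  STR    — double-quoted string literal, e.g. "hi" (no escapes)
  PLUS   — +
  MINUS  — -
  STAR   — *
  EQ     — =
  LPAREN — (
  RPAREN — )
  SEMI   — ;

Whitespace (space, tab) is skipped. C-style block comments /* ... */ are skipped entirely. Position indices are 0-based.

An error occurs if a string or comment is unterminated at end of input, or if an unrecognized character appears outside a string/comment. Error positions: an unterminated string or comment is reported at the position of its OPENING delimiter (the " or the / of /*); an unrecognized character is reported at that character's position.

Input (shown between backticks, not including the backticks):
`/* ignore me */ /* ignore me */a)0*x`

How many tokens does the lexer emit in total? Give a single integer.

Answer: 5

Derivation:
pos=0: enter COMMENT mode (saw '/*')
exit COMMENT mode (now at pos=15)
pos=16: enter COMMENT mode (saw '/*')
exit COMMENT mode (now at pos=31)
pos=31: emit ID 'a' (now at pos=32)
pos=32: emit RPAREN ')'
pos=33: emit NUM '0' (now at pos=34)
pos=34: emit STAR '*'
pos=35: emit ID 'x' (now at pos=36)
DONE. 5 tokens: [ID, RPAREN, NUM, STAR, ID]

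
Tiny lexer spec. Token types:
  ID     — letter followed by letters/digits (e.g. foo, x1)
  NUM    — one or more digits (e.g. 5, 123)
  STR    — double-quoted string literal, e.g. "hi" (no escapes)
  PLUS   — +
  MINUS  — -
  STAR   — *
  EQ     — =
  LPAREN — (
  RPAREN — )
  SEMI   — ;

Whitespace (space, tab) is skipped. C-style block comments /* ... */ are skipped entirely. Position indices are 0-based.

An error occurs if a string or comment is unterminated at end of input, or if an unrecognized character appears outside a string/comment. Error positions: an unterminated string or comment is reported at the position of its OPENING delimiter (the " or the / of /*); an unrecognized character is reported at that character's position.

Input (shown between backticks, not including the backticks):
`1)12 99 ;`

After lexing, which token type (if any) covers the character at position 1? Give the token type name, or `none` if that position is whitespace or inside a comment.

pos=0: emit NUM '1' (now at pos=1)
pos=1: emit RPAREN ')'
pos=2: emit NUM '12' (now at pos=4)
pos=5: emit NUM '99' (now at pos=7)
pos=8: emit SEMI ';'
DONE. 5 tokens: [NUM, RPAREN, NUM, NUM, SEMI]
Position 1: char is ')' -> RPAREN

Answer: RPAREN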